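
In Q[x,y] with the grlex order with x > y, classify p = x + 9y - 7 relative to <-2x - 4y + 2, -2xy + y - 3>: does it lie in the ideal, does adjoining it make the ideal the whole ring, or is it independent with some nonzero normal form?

Adjoining x + 9y - 7 makes the ideal the whole ring: the system is inconsistent.

First compute the reduced Gröbner basis of I by Buchberger's algorithm.
f_1 = -2x - 4y + 2, LT = x.
f_2 = -2xy + y - 3, LT = xy.

S(f_1,f_2): lcm = xy. S = 2y^2 - 1/2y - 3/2.
  leading term y^2: no divisor's leading term divides it; move 2y^2 to the remainder.
  leading term y: no divisor's leading term divides it; move -1/2y to the remainder.
  leading term 1: no divisor's leading term divides it; move -3/2 to the remainder.
  remainder 2y^2 - 1/2y - 3/2 ≠ 0; add h_3 = 2y^2 - 1/2y - 3/2 to the basis.

The other S-polynomials (S(f_1,h_3), S(f_2,h_3)) all reduce to 0 modulo the current basis, so we have a Gröbner basis.
Inter-reduce: drop elements whose leading term is divisible by another's, tail-reduce, and make monic.
Reduced Gröbner basis: {y^2 - 1/4y - 3/4, x + 2y - 1}.
Label its elements g_1 = y^2 - 1/4y - 3/4, g_2 = x + 2y - 1.

Reduce p = x + 9y - 7 modulo G:
  leading term x: subtract (1)·g_2 from x + 9y - 7 → 7y - 6
  leading term y: no divisor's leading term divides it; move 7y to the remainder.
  leading term 1: no divisor's leading term divides it; move -6 to the remainder.
  normal form = 7y - 6.
The normal form is nonzero, so p ∉ I. Since p minus its normal form lies in I, I + (p) = I + (r) where r = 7y - 6; decide whether this ideal is the whole ring.
Run Buchberger on G together with r (pairs among the g_i already reduce to 0 since G is a Gröbner basis):
g_1 = y^2 - 1/4y - 3/4, LT = y^2.
g_2 = x + 2y - 1, LT = x.
r = 7y - 6, LT = y.

S(g_1,r): lcm = y^2. S = 17/28y - 3/4.
  leading term y: subtract (17/196)·r from 17/28y - 3/4 → -45/196
  leading term 1: no divisor's leading term divides it; move -45/196 to the remainder.
  remainder -45/196 ≠ 0; add m_4 = -45/196 to the basis.

The other S-polynomials (S(g_1,g_2), S(g_2,r), S(g_1,m_4), S(g_2,m_4), S(r,m_4)) all reduce to 0 modulo the current basis, so we have a Gröbner basis.
Inter-reduce: drop elements whose leading term is divisible by another's, tail-reduce, and make monic.
Reduced Gröbner basis: {1}.
The reduced Gröbner basis of I + (p) is {1}: the ideal is the whole ring, so the enlarged system has no common solution — adjoining p is inconsistent.

The remainder on division by a Gröbner basis is unique — it is the normal form.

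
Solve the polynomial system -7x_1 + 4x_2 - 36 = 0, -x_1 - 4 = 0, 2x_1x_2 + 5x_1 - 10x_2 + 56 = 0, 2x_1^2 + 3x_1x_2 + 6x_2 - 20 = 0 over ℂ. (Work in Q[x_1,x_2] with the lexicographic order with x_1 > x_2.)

{(-4, 2)}

Compute a lex Gröbner basis by Buchberger's algorithm.
f_1 = -7x_1 + 4x_2 - 36, LT = x_1.
f_2 = -x_1 - 4, LT = x_1.
f_3 = 2x_1x_2 + 5x_1 - 10x_2 + 56, LT = x_1x_2.
f_4 = 2x_1^2 + 3x_1x_2 + 6x_2 - 20, LT = x_1^2.

S(f_1,f_2): lcm = x_1. S = -4/7x_2 + 8/7.
  leading term x_2: no divisor's leading term divides it; move -4/7x_2 to the remainder.
  leading term 1: no divisor's leading term divides it; move 8/7 to the remainder.
  remainder -4/7x_2 + 8/7 ≠ 0; add h_5 = -4/7x_2 + 8/7 to the basis.

The other S-polynomials (S(f_1,f_3), S(f_1,f_4), S(f_2,f_3), S(f_2,f_4), S(f_3,f_4), S(f_1,h_5), S(f_2,h_5), S(f_3,h_5), S(f_4,h_5)) all reduce to 0 modulo the current basis, so we have a Gröbner basis.
Inter-reduce: drop elements whose leading term is divisible by another's, tail-reduce, and make monic.
Reduced Gröbner basis: {x_1 + 4, x_2 - 2}.

From the last basis element, x_2 - 2 = 0, so x_2 takes values in {2}. Each choice, substituted upward through the basis, yields the corresponding point(s) of the solution set.
  x_2 = 2: the earlier basis element becomes x_1 + 4 = 0, giving x_1 = -4 — point (-4, 2).
Substituting each solution back into the original system confirms all equations vanish.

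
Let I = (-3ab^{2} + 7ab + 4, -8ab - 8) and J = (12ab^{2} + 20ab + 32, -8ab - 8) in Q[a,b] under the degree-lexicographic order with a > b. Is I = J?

Equality of ideals is decidable: compute both reduced Gröbner bases (unique for the ordering) and check whether they agree.
Buchberger on the first generating set:
f_1 = -3ab^{2} + 7ab + 4, LT = ab^{2}.
f_2 = -8ab - 8, LT = ab.

S(f_1,f_2): lcm = ab^{2}. S = -\tfrac{7}{3}ab - b - \tfrac{4}{3}.
  reduce S modulo (f_1, f_2):
  remainder -b + 1 ≠ 0; add g_3 = -b + 1 to the basis.

S(f_2,g_3): lcm = ab. S = a + 1.
  reduce S modulo (f_1, f_2, g_3):
  remainder a + 1 ≠ 0; add g_4 = a + 1 to the basis.

The other S-polynomials (S(f_1,g_3), S(f_1,g_4), S(f_2,g_4), S(g_3,g_4)) all reduce to 0 modulo the current basis, so we have a Gröbner basis.
Inter-reduce: drop elements whose leading term is divisible by another's, tail-reduce, and make monic.
Reduced Gröbner basis: {a + 1, b - 1}.

Buchberger on the second generating set:
h_1 = 12ab^{2} + 20ab + 32, LT = ab^{2}.
h_2 = -8ab - 8, LT = ab.

S(h_1,h_2): lcm = ab^{2}. S = \tfrac{5}{3}ab - b + \tfrac{8}{3}.
  reduce S modulo (h_1, h_2):
  remainder -b + 1 ≠ 0; add k_3 = -b + 1 to the basis.

S(h_2,k_3): lcm = ab. S = a + 1.
  reduce S modulo (h_1, h_2, k_3):
  remainder a + 1 ≠ 0; add k_4 = a + 1 to the basis.

The other S-polynomials (S(h_1,k_3), S(h_1,k_4), S(h_2,k_4), S(k_3,k_4)) all reduce to 0 modulo the current basis, so we have a Gröbner basis.
Inter-reduce: drop elements whose leading term is divisible by another's, tail-reduce, and make monic.
Reduced Gröbner basis: {a + 1, b - 1}.

The two bases agree; hence the ideals are identical.
The same test decides containment: I ⊆ J iff every generator of I reduces to 0 modulo a Gröbner basis of J.

Yes, the ideals are equal.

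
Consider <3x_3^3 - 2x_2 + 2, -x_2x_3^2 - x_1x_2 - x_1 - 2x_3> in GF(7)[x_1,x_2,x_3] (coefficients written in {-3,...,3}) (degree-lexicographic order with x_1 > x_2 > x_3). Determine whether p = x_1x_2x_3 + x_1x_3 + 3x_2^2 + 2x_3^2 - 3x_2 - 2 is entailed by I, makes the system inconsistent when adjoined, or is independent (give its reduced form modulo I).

First compute the reduced Gröbner basis of I by Buchberger's algorithm.
f_1 = 3x_3^3 - 2x_2 + 2, LT = x_3^3.
f_2 = -x_2x_3^2 - x_1x_2 - x_1 - 2x_3, LT = x_2x_3^2.

S(f_1,f_2): lcm = x_2x_3^3. S = -x_1x_2x_3 - x_1x_3 - 3x_2^2 - 2x_3^2 + 3x_2.
  leading term x_1x_2x_3: no divisor's leading term divides it; move -x_1x_2x_3 to the remainder.
  leading term x_1x_3: no divisor's leading term divides it; move -x_1x_3 to the remainder.
  leading term x_2^2: no divisor's leading term divides it; move -3x_2^2 to the remainder.
  leading term x_3^2: no divisor's leading term divides it; move -2x_3^2 to the remainder.
  leading term x_2: no divisor's leading term divides it; move 3x_2 to the remainder.
  remainder -x_1x_2x_3 - x_1x_3 - 3x_2^2 - 2x_3^2 + 3x_2 ≠ 0; add h_3 = -x_1x_2x_3 - x_1x_3 - 3x_2^2 - 2x_3^2 + 3x_2 to the basis.

S(f_2,h_3): lcm = x_1x_2x_3^2. S = x_1^2x_2 - x_1x_3^2 - 3x_2^2x_3 - 2x_3^3 + x_1^2 + 2x_1x_3 + 3x_2x_3.
  leading term x_1^2x_2: no divisor's leading term divides it; move x_1^2x_2 to the remainder.
  leading term x_1x_3^2: no divisor's leading term divides it; move -x_1x_3^2 to the remainder.
  leading term x_2^2x_3: no divisor's leading term divides it; move -3x_2^2x_3 to the remainder.
  leading term x_3^3: subtract (-3)·f_1 from -2x_3^3 + x_1^2 + 2x_1x_3 + 3x_2x_3 → x_1^2 + 2x_1x_3 + 3x_2x_3 + x_2 - 1
  leading term x_1^2: no divisor's leading term divides it; move x_1^2 to the remainder.
  leading term x_1x_3: no divisor's leading term divides it; move 2x_1x_3 to the remainder.
  leading term x_2x_3: no divisor's leading term divides it; move 3x_2x_3 to the remainder.
  leading term x_2: no divisor's leading term divides it; move x_2 to the remainder.
  leading term 1: no divisor's leading term divides it; move -1 to the remainder.
  remainder x_1^2x_2 - x_1x_3^2 - 3x_2^2x_3 + x_1^2 + 2x_1x_3 + 3x_2x_3 + x_2 - 1 ≠ 0; add h_4 = x_1^2x_2 - x_1x_3^2 - 3x_2^2x_3 + x_1^2 + 2x_1x_3 + 3x_2x_3 + x_2 - 1 to the basis.

The other S-polynomials (S(f_1,h_3), S(f_1,h_4), S(f_2,h_4), S(h_3,h_4)) all reduce to 0 modulo the current basis, so we have a Gröbner basis.
Inter-reduce: drop elements whose leading term is divisible by another's, tail-reduce, and make monic.
Reduced Gröbner basis: {x_1^2x_2 - x_1x_3^2 - 3x_2^2x_3 + x_1^2 + 2x_1x_3 + 3x_2x_3 + x_2 - 1, x_1x_2x_3 + x_1x_3 + 3x_2^2 + 2x_3^2 - 3x_2, x_2x_3^2 + x_1x_2 + x_1 + 2x_3, x_3^3 - 3x_2 + 3}.
Label its elements g_1 = x_1^2x_2 - x_1x_3^2 - 3x_2^2x_3 + x_1^2 + 2x_1x_3 + 3x_2x_3 + x_2 - 1, g_2 = x_1x_2x_3 + x_1x_3 + 3x_2^2 + 2x_3^2 - 3x_2, g_3 = x_2x_3^2 + x_1x_2 + x_1 + 2x_3, g_4 = x_3^3 - 3x_2 + 3.

Reduce p = x_1x_2x_3 + x_1x_3 + 3x_2^2 + 2x_3^2 - 3x_2 - 2 modulo G:
  leading term x_1x_2x_3: subtract (1)·g_2 from x_1x_2x_3 + x_1x_3 + 3x_2^2 + 2x_3^2 - 3x_2 - 2 → -2
  leading term 1: no divisor's leading term divides it; move -2 to the remainder.
  normal form = -2.
The normal form is nonzero, so p ∉ I. Since p minus its normal form lies in I, I + (p) = I + (r) where r = -2; decide whether this ideal is the whole ring.
Here r = -2 is a nonzero constant, hence a unit: 1 ∈ I + (p), the Gröbner basis of I + (p) is {1}, and the enlarged system has no common solution — adjoining p is inconsistent.

Ideal membership is decidable via reduction modulo a Gröbner basis.

Adjoining x_1x_2x_3 + x_1x_3 + 3x_2^2 + 2x_3^2 - 3x_2 - 2 makes the ideal the whole ring: the system is inconsistent.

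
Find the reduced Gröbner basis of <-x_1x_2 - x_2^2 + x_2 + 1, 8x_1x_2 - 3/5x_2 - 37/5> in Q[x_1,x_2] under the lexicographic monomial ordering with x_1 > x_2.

G = {x_1 - 37/3x_2 + 34/3, x_2^2 - 37/40x_2 - 3/40}

f_1 = -x_1x_2 - x_2^2 + x_2 + 1, LT = x_1x_2.
f_2 = 8x_1x_2 - 3/5x_2 - 37/5, LT = x_1x_2.

S(f_1,f_2): lcm = x_1x_2. S = x_2^2 - 37/40x_2 - 3/40.
  reduce S modulo (f_1, f_2):
  remainder x_2^2 - 37/40x_2 - 3/40 ≠ 0; add g_3 = x_2^2 - 37/40x_2 - 3/40 to the basis.

S(f_1,g_3): lcm = x_1x_2^2. S = 37/40x_1x_2 + 3/40x_1 + x_2^3 - x_2^2 - x_2.
  reduce S modulo (f_1, f_2, g_3):
  remainder 3/40x_1 - 37/40x_2 + 17/20 ≠ 0; add g_4 = 3/40x_1 - 37/40x_2 + 17/20 to the basis.

The other S-polynomials (S(f_2,g_3), S(f_1,g_4), S(f_2,g_4), S(g_3,g_4)) all reduce to 0 modulo the current basis, so we have a Gröbner basis.
Inter-reduce: drop elements whose leading term is divisible by another's, tail-reduce, and make monic.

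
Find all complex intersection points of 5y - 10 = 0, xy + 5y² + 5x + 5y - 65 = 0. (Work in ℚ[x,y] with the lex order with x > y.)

Compute a lex Gröbner basis by Buchberger's algorithm.
f_1 = 5y - 10, LT = y.
f_2 = xy + 5x + 5y² + 5y - 65, LT = xy.

S(f_1,f_2): lcm = xy. S = -7x - 5y² - 5y + 65.
  leading term x: no divisor's leading term divides it; move -7x to the remainder.
  leading term y²: subtract (-y)·f_1 from -5y² - 5y + 65 → -15y + 65
  leading term y: subtract (-3)·f_1 from -15y + 65 → 35
  leading term 1: no divisor's leading term divides it; move 35 to the remainder.
  remainder -7x + 35 ≠ 0; add h_3 = -7x + 35 to the basis.

S(f_1,h_3): leading monomials are coprime, so the S-polynomial reduces to 0 (Buchberger's first criterion).
S(f_2,h_3): lcm = xy. S = 5x + 5y² + 10y - 65.
  leading term x: subtract (-5/7)·h_3 from 5x + 5y² + 10y - 65 → 5y² + 10y - 40
  leading term y²: subtract (y)·f_1 from 5y² + 10y - 40 → 20y - 40
  leading term y: subtract (4)·f_1 from 20y - 40 → 0
  remainder 0.

Every S-polynomial of the final basis reduces to 0, so we have a Gröbner basis.
Inter-reduce: drop elements whose leading term is divisible by another's, tail-reduce, and make monic.
Reduced Gröbner basis: {x - 5, y - 2}.

From the last basis element, y - 2 = 0, so y takes values in {2}. Each choice, substituted upward through the basis, yields the corresponding point(s) of the solution set.
  y = 2: the earlier basis element becomes x - 5 = 0, giving x = 5 — point (5, 2).
This is the nonlinear analogue of row-reducing a linear system.

{(5, 2)}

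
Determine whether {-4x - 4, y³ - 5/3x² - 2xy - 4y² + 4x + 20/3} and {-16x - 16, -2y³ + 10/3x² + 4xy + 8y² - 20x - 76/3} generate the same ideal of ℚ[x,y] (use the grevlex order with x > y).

Yes, the ideals are equal.

For a fixed monomial order, each ideal has a unique reduced Gröbner basis; comparing bases decides equality.
Buchberger on the first generating set:
f_1 = -4x - 4, LT = x.
f_2 = y³ - 5/3x² - 2xy - 4y² + 4x + 20/3, LT = y³.

The S-polynomials (S(f_1,f_2)) all reduce to 0 modulo the current basis, so we have a Gröbner basis.
Inter-reduce: drop elements whose leading term is divisible by another's, tail-reduce, and make monic.
Reduced Gröbner basis: {y³ - 4y² + 2y + 1, x + 1}.

Buchberger on the second generating set:
h_1 = -16x - 16, LT = x.
h_2 = -2y³ + 10/3x² + 4xy + 8y² - 20x - 76/3, LT = y³.

The S-polynomials (S(h_1,h_2)) all reduce to 0 modulo the current basis, so we have a Gröbner basis.
Inter-reduce: drop elements whose leading term is divisible by another's, tail-reduce, and make monic.
Reduced Gröbner basis: {y³ - 4y² + 2y + 1, x + 1}.

The two bases agree; hence the ideals are identical.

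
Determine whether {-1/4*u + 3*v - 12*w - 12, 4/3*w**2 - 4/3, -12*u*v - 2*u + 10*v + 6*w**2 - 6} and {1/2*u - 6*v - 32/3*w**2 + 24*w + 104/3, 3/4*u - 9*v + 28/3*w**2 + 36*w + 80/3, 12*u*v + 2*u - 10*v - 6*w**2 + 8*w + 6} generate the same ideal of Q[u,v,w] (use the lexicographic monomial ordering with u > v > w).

Since reduced Gröbner bases are canonical representatives of ideals under a given ordering, it suffices to compute and compare them.
Buchberger on the first generating set:
f_1 = -1/4*u + 3*v - 12*w - 12, LT = u.
f_2 = 4/3*w**2 - 4/3, LT = w**2.
f_3 = -12*u*v - 2*u + 10*v + 6*w**2 - 6, LT = u*v.

S(f_1,f_3): lcm = u*v. S = -1/6*u - 12*v**2 + 48*v*w + 293/6*v + 1/2*w**2 - 1/2.
  leading term u: subtract (2/3)·f_1 from -1/6*u - 12*v**2 + 48*v*w + 293/6*v + 1/2*w**2 - 1/2 → -12*v**2 + 48*v*w + 281/6*v + 1/2*w**2 + 8*w + 15/2
  leading term v**2: no divisor's leading term divides it; move -12*v**2 to the remainder.
  leading term v*w: no divisor's leading term divides it; move 48*v*w to the remainder.
  leading term v: no divisor's leading term divides it; move 281/6*v to the remainder.
  leading term w**2: subtract (3/8)·f_2 from 1/2*w**2 + 8*w + 15/2 → 8*w + 8
  leading term w: no divisor's leading term divides it; move 8*w to the remainder.
  leading term 1: no divisor's leading term divides it; move 8 to the remainder.
  remainder -12*v**2 + 48*v*w + 281/6*v + 8*w + 8 ≠ 0; add g_4 = -12*v**2 + 48*v*w + 281/6*v + 8*w + 8 to the basis.

The other S-polynomials (S(f_1,f_2), S(f_2,f_3), S(f_1,g_4), S(f_2,g_4), S(f_3,g_4)) all reduce to 0 modulo the current basis, so we have a Gröbner basis.
Inter-reduce: drop elements whose leading term is divisible by another's, tail-reduce, and make monic.
Reduced Gröbner basis: {u - 12*v + 48*w + 48, v**2 - 4*v*w - 281/72*v - 2/3*w - 2/3, w**2 - 1}.

Buchberger on the second generating set:
h_1 = 1/2*u - 6*v - 32/3*w**2 + 24*w + 104/3, LT = u.
h_2 = 3/4*u - 9*v + 28/3*w**2 + 36*w + 80/3, LT = u.
h_3 = 12*u*v + 2*u - 10*v - 6*w**2 + 8*w + 6, LT = u*v.

S(h_1,h_2): lcm = u. S = -304/9*w**2 + 304/9.
  leading term w**2: no divisor's leading term divides it; move -304/9*w**2 to the remainder.
  leading term 1: no divisor's leading term divides it; move 304/9 to the remainder.
  remainder -304/9*w**2 + 304/9 ≠ 0; add k_4 = -304/9*w**2 + 304/9 to the basis.

S(h_1,h_3): lcm = u*v. S = -1/6*u - 12*v**2 - 64/3*v*w**2 + 48*v*w + 421/6*v + 1/2*w**2 - 2/3*w - 1/2.
  leading term u: subtract (-1/3)·h_1 from -1/6*u - 12*v**2 - 64/3*v*w**2 + 48*v*w + 421/6*v + 1/2*w**2 - 2/3*w - 1/2 → -12*v**2 - 64/3*v*w**2 + 48*v*w + 409/6*v - 55/18*w**2 + 22/3*w + 199/18
  leading term v**2: no divisor's leading term divides it; move -12*v**2 to the remainder.
  leading term v*w**2: subtract (12/19*v)·k_4 from -64/3*v*w**2 + 48*v*w + 409/6*v - 55/18*w**2 + 22/3*w + 199/18 → 48*v*w + 281/6*v - 55/18*w**2 + 22/3*w + 199/18
  leading term v*w: no divisor's leading term divides it; move 48*v*w to the remainder.
  leading term v: no divisor's leading term divides it; move 281/6*v to the remainder.
  leading term w**2: subtract (55/608)·k_4 from -55/18*w**2 + 22/3*w + 199/18 → 22/3*w + 8
  leading term w: no divisor's leading term divides it; move 22/3*w to the remainder.
  leading term 1: no divisor's leading term divides it; move 8 to the remainder.
  remainder -12*v**2 + 48*v*w + 281/6*v + 22/3*w + 8 ≠ 0; add k_5 = -12*v**2 + 48*v*w + 281/6*v + 22/3*w + 8 to the basis.

The other S-polynomials (S(h_2,h_3), S(h_1,k_4), S(h_2,k_4), S(h_3,k_4), S(h_1,k_5), S(h_2,k_5), S(h_3,k_5), S(k_4,k_5)) all reduce to 0 modulo the current basis, so we have a Gröbner basis.
Inter-reduce: drop elements whose leading term is divisible by another's, tail-reduce, and make monic.
Reduced Gröbner basis: {u - 12*v + 48*w + 48, v**2 - 4*v*w - 281/72*v - 11/18*w - 2/3, w**2 - 1}.

Since the reduced bases disagree, the two ideals are not the same.
The choice of monomial ordering does not affect the verdict — as long as both bases are computed under the same ordering, their equality decides ideal equality.

No, the ideals differ.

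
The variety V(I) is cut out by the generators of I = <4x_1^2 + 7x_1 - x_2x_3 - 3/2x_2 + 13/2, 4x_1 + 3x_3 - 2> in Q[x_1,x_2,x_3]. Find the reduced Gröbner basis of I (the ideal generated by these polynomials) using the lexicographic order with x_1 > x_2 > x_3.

Buchberger's algorithm terminates because the ascending chain of leading-term ideals stabilizes.

f_1 = 4x_1^2 + 7x_1 - x_2x_3 - 3/2x_2 + 13/2, LT = x_1^2.
f_2 = 4x_1 + 3x_3 - 2, LT = x_1.

S(f_1,f_2): lcm = x_1^2. S = -3/4x_1x_3 + 9/4x_1 - 1/4x_2x_3 - 3/8x_2 + 13/8.
  leading term x_1x_3: subtract (-3/16x_3)·f_2 from -3/4x_1x_3 + 9/4x_1 - 1/4x_2x_3 - 3/8x_2 + 13/8 → 9/4x_1 - 1/4x_2x_3 - 3/8x_2 + 9/16x_3^2 - 3/8x_3 + 13/8
  leading term x_1: subtract (9/16)·f_2 from 9/4x_1 - 1/4x_2x_3 - 3/8x_2 + 9/16x_3^2 - 3/8x_3 + 13/8 → -1/4x_2x_3 - 3/8x_2 + 9/16x_3^2 - 33/16x_3 + 11/4
  leading term x_2x_3: no divisor's leading term divides it; move -1/4x_2x_3 to the remainder.
  leading term x_2: no divisor's leading term divides it; move -3/8x_2 to the remainder.
  leading term x_3^2: no divisor's leading term divides it; move 9/16x_3^2 to the remainder.
  leading term x_3: no divisor's leading term divides it; move -33/16x_3 to the remainder.
  leading term 1: no divisor's leading term divides it; move 11/4 to the remainder.
  remainder -1/4x_2x_3 - 3/8x_2 + 9/16x_3^2 - 33/16x_3 + 11/4 ≠ 0; add g_3 = -1/4x_2x_3 - 3/8x_2 + 9/16x_3^2 - 33/16x_3 + 11/4 to the basis.

The other S-polynomials (S(f_1,g_3), S(f_2,g_3)) all reduce to 0 modulo the current basis, so we have a Gröbner basis.
Inter-reduce: drop elements whose leading term is divisible by another's, tail-reduce, and make monic.

G = {x_1 + 3/4x_3 - 1/2, x_2x_3 + 3/2x_2 - 9/4x_3^2 + 33/4x_3 - 11}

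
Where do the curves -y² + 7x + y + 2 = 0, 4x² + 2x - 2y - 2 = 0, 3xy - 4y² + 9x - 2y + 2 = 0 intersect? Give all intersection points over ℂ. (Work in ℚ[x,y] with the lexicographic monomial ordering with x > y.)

{(0, -1)}

Compute a lex Gröbner basis by Buchberger's algorithm.
f_1 = 7x - y² + y + 2, LT = x.
f_2 = 4x² + 2x - 2y - 2, LT = x².
f_3 = 3xy + 9x - 4y² - 2y + 2, LT = xy.

S(f_1,f_2): lcm = x². S = -1/7xy² + 1/7xy - 3/14x + ½y + ½.
  leading term xy²: subtract (-1/49y²)·f_1 from -1/7xy² + 1/7xy - 3/14x + ½y + ½ → 1/7xy - 3/14x - 1/49y⁴ + 1/49y³ + 2/49y² + ½y + ½
  leading term xy: subtract (1/49y)·f_1 from 1/7xy - 3/14x - 1/49y⁴ + 1/49y³ + 2/49y² + ½y + ½ → -3/14x - 1/49y⁴ + 2/49y³ + 1/49y² + 45/98y + ½
  leading term x: subtract (-3/98)·f_1 from -3/14x - 1/49y⁴ + 2/49y³ + 1/49y² + 45/98y + ½ → -1/49y⁴ + 2/49y³ - 1/98y² + 24/49y + 55/98
  leading term y⁴: no divisor's leading term divides it; move -1/49y⁴ to the remainder.
  leading term y³: no divisor's leading term divides it; move 2/49y³ to the remainder.
  leading term y²: no divisor's leading term divides it; move -1/98y² to the remainder.
  leading term y: no divisor's leading term divides it; move 24/49y to the remainder.
  leading term 1: no divisor's leading term divides it; move 55/98 to the remainder.
  remainder -1/49y⁴ + 2/49y³ - 1/98y² + 24/49y + 55/98 ≠ 0; add h_4 = -1/49y⁴ + 2/49y³ - 1/98y² + 24/49y + 55/98 to the basis.

S(f_1,f_3): lcm = xy. S = -3x - 1/7y³ + 31/21y² + 20/21y - ⅔.
  leading term x: subtract (-3/7)·f_1 from -3x - 1/7y³ + 31/21y² + 20/21y - ⅔ → -1/7y³ + 22/21y² + 29/21y + 4/21
  leading term y³: no divisor's leading term divides it; move -1/7y³ to the remainder.
  leading term y²: no divisor's leading term divides it; move 22/21y² to the remainder.
  leading term y: no divisor's leading term divides it; move 29/21y to the remainder.
  leading term 1: no divisor's leading term divides it; move 4/21 to the remainder.
  remainder -1/7y³ + 22/21y² + 29/21y + 4/21 ≠ 0; add h_5 = -1/7y³ + 22/21y² + 29/21y + 4/21 to the basis.

S(f_2,f_3): lcm = x²y. S = -3x² + 4/3xy² + 7/6xy - ⅔x - ½y² - ½y.
  leading term x²: subtract (-3/7x)·f_1 from -3x² + 4/3xy² + 7/6xy - ⅔x - ½y² - ½y → 19/21xy² + 67/42xy + 4/21x - ½y² - ½y
  leading term xy²: subtract (19/147y²)·f_1 from 19/21xy² + 67/42xy + 4/21x - ½y² - ½y → 67/42xy + 4/21x + 19/147y⁴ - 19/147y³ - 223/294y² - ½y
  leading term xy: subtract (67/294y)·f_1 from 67/42xy + 4/21x + 19/147y⁴ - 19/147y³ - 223/294y² - ½y → 4/21x + 19/147y⁴ + 29/294y³ - 145/147y² - 281/294y
  leading term x: subtract (4/147)·f_1 from 4/21x + 19/147y⁴ + 29/294y³ - 145/147y² - 281/294y → 19/147y⁴ + 29/294y³ - 47/49y² - 289/294y - 8/147
  leading term y⁴: subtract (-19/3)·h_4 from 19/147y⁴ + 29/294y³ - 47/49y² - 289/294y - 8/147 → 5/14y³ - 43/42y² + 89/42y + 7/2
  leading term y³: subtract (-5/2)·h_5 from 5/14y³ - 43/42y² + 89/42y + 7/2 → 67/42y² + 39/7y + 167/42
  leading term y²: no divisor's leading term divides it; move 67/42y² to the remainder.
  leading term y: no divisor's leading term divides it; move 39/7y to the remainder.
  leading term 1: no divisor's leading term divides it; move 167/42 to the remainder.
  remainder 67/42y² + 39/7y + 167/42 ≠ 0; add h_6 = 67/42y² + 39/7y + 167/42 to the basis.

S(f_3,h_4): lcm = xy⁴. S = 5xy³ - ½xy² + 24xy + 55/2x - 4/3y⁵ - ⅔y⁴ + ⅔y³.
  leading term xy³: subtract (5/7y³)·f_1 from 5xy³ - ½xy² + 24xy + 55/2x - 4/3y⁵ - ⅔y⁴ + ⅔y³ → -½xy² + 24xy + 55/2x - 13/21y⁵ - 29/21y⁴ - 16/21y³
  leading term xy²: subtract (-1/14y²)·f_1 from -½xy² + 24xy + 55/2x - 13/21y⁵ - 29/21y⁴ - 16/21y³ → 24xy + 55/2x - 13/21y⁵ - 61/42y⁴ - 29/42y³ + 1/7y²
  leading term xy: subtract (24/7y)·f_1 from 24xy + 55/2x - 13/21y⁵ - 61/42y⁴ - 29/42y³ + 1/7y² → 55/2x - 13/21y⁵ - 61/42y⁴ + 115/42y³ - 23/7y² - 48/7y
  leading term x: subtract (55/14)·f_1 from 55/2x - 13/21y⁵ - 61/42y⁴ + 115/42y³ - 23/7y² - 48/7y → -13/21y⁵ - 61/42y⁴ + 115/42y³ + 9/14y² - 151/14y - 55/7
  leading term y⁵: subtract (91/3y)·h_4 from -13/21y⁵ - 61/42y⁴ + 115/42y³ + 9/14y² - 151/14y - 55/7 → -113/42y⁴ + 64/21y³ - 199/14y² - 584/21y - 55/7
  leading term y⁴: subtract (791/6)·h_4 from -113/42y⁴ + 64/21y³ - 199/14y² - 584/21y - 55/7 → -7/3y³ - 1081/84y² - 1940/21y - 6875/84
  leading term y³: subtract (49/3)·h_5 from -7/3y³ - 1081/84y² - 1940/21y - 6875/84 → -7555/252y² - 7241/63y - 21409/252
  leading term y²: subtract (-7555/402)·h_6 from -7555/252y² - 7241/63y - 21409/252 → -12337/1206y - 12337/1206
  leading term y: no divisor's leading term divides it; move -12337/1206y to the remainder.
  leading term 1: no divisor's leading term divides it; move -12337/1206 to the remainder.
  remainder -12337/1206y - 12337/1206 ≠ 0; add h_7 = -12337/1206y - 12337/1206 to the basis.

The other S-polynomials (S(f_1,h_4), S(f_2,h_4), S(f_1,h_5), S(f_2,h_5), S(f_3,h_5), S(h_4,h_5), S(f_1,h_6), S(f_2,h_6), S(f_3,h_6), S(h_4,h_6), S(h_5,h_6), S(f_1,h_7), S(f_2,h_7), S(f_3,h_7), S(h_4,h_7), S(h_5,h_7), S(h_6,h_7)) all reduce to 0 modulo the current basis, so we have a Gröbner basis.
Inter-reduce: drop elements whose leading term is divisible by another's, tail-reduce, and make monic.
Reduced Gröbner basis: {x, y + 1}.

Since the basis is lex-ordered, y + 1 is univariate in y. Its roots are {-1}. Back-substituting each root into the other basis elements fixes the other coordinates.
  y = -1: the earlier basis element becomes x = 0, giving x = 0 — point (0, -1).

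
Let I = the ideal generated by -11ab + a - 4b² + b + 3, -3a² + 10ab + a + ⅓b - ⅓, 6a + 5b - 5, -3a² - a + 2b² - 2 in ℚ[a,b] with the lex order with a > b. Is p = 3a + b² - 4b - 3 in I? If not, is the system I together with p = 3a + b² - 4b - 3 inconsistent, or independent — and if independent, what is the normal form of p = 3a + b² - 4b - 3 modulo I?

Adjoining 3a + b² - 4b - 3 makes the ideal the whole ring: the system is inconsistent.

First compute the reduced Gröbner basis of I by Buchberger's algorithm.
f_1 = -11ab + a - 4b² + b + 3, LT = ab.
f_2 = -3a² + 10ab + a + ⅓b - ⅓, LT = a².
f_3 = 6a + 5b - 5, LT = a.
f_4 = -3a² - a + 2b² - 2, LT = a².

S(f_1,f_2): lcm = a²b. S = -1/11a² + 122/33ab² + 8/33ab - 3/11a + 1/9b² - 1/9b.
  leading term a²: subtract (1/33)·f_2 from -1/11a² + 122/33ab² + 8/33ab - 3/11a + 1/9b² - 1/9b → 122/33ab² - 2/33ab - 10/33a + 1/9b² - 4/33b + 1/99
  leading term ab²: subtract (-122/363b)·f_1 from 122/33ab² - 2/33ab - 10/33a + 1/9b² - 4/33b + 1/99 → 100/363ab - 10/33a - 488/363b³ + 487/1089b² + 322/363b + 1/99
  leading term ab: subtract (-100/3993)·f_1 from 100/363ab - 10/33a - 488/363b³ + 487/1089b² + 322/363b + 1/99 → -370/1331a - 488/363b³ + 4157/11979b² + 1214/1331b + 1021/11979
  leading term a: subtract (-185/3993)·f_3 from -370/1331a - 488/363b³ + 4157/11979b² + 1214/1331b + 1021/11979 → -488/363b³ + 4157/11979b² + 4567/3993b - 1754/11979
  leading term b³: no divisor's leading term divides it; move -488/363b³ to the remainder.
  leading term b²: no divisor's leading term divides it; move 4157/11979b² to the remainder.
  leading term b: no divisor's leading term divides it; move 4567/3993b to the remainder.
  leading term 1: no divisor's leading term divides it; move -1754/11979 to the remainder.
  remainder -488/363b³ + 4157/11979b² + 4567/3993b - 1754/11979 ≠ 0; add h_5 = -488/363b³ + 4157/11979b² + 4567/3993b - 1754/11979 to the basis.

S(f_1,f_3): lcm = ab. S = -1/11a - 31/66b² + 49/66b - 3/11.
  leading term a: subtract (-1/66)·f_3 from -1/11a - 31/66b² + 49/66b - 3/11 → -31/66b² + 9/11b - 23/66
  leading term b²: no divisor's leading term divides it; move -31/66b² to the remainder.
  leading term b: no divisor's leading term divides it; move 9/11b to the remainder.
  leading term 1: no divisor's leading term divides it; move -23/66 to the remainder.
  remainder -31/66b² + 9/11b - 23/66 ≠ 0; add h_6 = -31/66b² + 9/11b - 23/66 to the basis.

S(f_1,f_4): lcm = a²b. S = -1/11a² + 4/11ab² - 14/33ab - 3/11a + ⅔b³ - ⅔b.
  leading term a²: subtract (1/33)·f_2 from -1/11a² + 4/11ab² - 14/33ab - 3/11a + ⅔b³ - ⅔b → 4/11ab² - 8/11ab - 10/33a + ⅔b³ - 67/99b + 1/99
  leading term ab²: subtract (-4/121b)·f_1 from 4/11ab² - 8/11ab - 10/33a + ⅔b³ - 67/99b + 1/99 → -84/121ab - 10/33a + 194/363b³ + 4/121b² - 629/1089b + 1/99
  leading term ab: subtract (84/1331)·f_1 from -84/121ab - 10/33a + 194/363b³ + 4/121b² - 629/1089b + 1/99 → -1462/3993a + 194/363b³ + 380/1331b² - 7675/11979b - 2147/11979
  leading term a: subtract (-731/11979)·f_3 from -1462/3993a + 194/363b³ + 380/1331b² - 7675/11979b - 2147/11979 → 194/363b³ + 380/1331b² - 1340/3993b - 1934/3993
  leading term b³: subtract (-97/244)·h_5 from 194/363b³ + 380/1331b² - 1340/3993b - 1934/3993 → 10229/24156b² + 959/8052b - 6553/12078
  leading term b²: subtract (-10229/11346)·h_6 from 10229/24156b² + 959/8052b - 6553/12078 → 19441/22692b - 19441/22692
  leading term b: no divisor's leading term divides it; move 19441/22692b to the remainder.
  leading term 1: no divisor's leading term divides it; move -19441/22692 to the remainder.
  remainder 19441/22692b - 19441/22692 ≠ 0; add h_7 = 19441/22692b - 19441/22692 to the basis.

The other S-polynomials (S(f_2,f_3), S(f_2,f_4), S(f_3,f_4), S(f_1,h_5), S(f_2,h_5), S(f_3,h_5), S(f_4,h_5), S(f_1,h_6), S(f_2,h_6), S(f_3,h_6), S(f_4,h_6), S(h_5,h_6), S(f_1,h_7), S(f_2,h_7), S(f_3,h_7), S(f_4,h_7), S(h_5,h_7), S(h_6,h_7)) all reduce to 0 modulo the current basis, so we have a Gröbner basis.
Inter-reduce: drop elements whose leading term is divisible by another's, tail-reduce, and make monic.
Reduced Gröbner basis: {a, b - 1}.
Label its elements g_1 = a, g_2 = b - 1.

Reduce p = 3a + b² - 4b - 3 modulo G:
  leading term a: subtract (3)·g_1 from 3a + b² - 4b - 3 → b² - 4b - 3
  leading term b²: subtract (b)·g_2 from b² - 4b - 3 → -3b - 3
  leading term b: subtract (-3)·g_2 from -3b - 3 → -6
  leading term 1: no divisor's leading term divides it; move -6 to the remainder.
  normal form = -6.
The normal form is nonzero, so p ∉ I. Since p minus its normal form lies in I, I + (p) = I + (r) where r = -6; decide whether this ideal is the whole ring.
Here r = -6 is a nonzero constant, hence a unit: 1 ∈ I + (p), the Gröbner basis of I + (p) is {1}, and the enlarged system has no common solution — adjoining p is inconsistent.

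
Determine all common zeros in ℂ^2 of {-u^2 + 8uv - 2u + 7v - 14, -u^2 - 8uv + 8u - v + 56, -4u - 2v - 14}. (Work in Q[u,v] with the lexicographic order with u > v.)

Compute a lex Gröbner basis by Buchberger's algorithm.
f_1 = -u^2 + 8uv - 2u + 7v - 14, LT = u^2.
f_2 = -u^2 - 8uv + 8u - v + 56, LT = u^2.
f_3 = -4u - 2v - 14, LT = u.

S(f_1,f_2): lcm = u^2. S = -16uv + 10u - 8v + 70.
  leading term uv: subtract (4v)·f_3 from -16uv + 10u - 8v + 70 → 10u + 8v^2 + 48v + 70
  leading term u: subtract (-5/2)·f_3 from 10u + 8v^2 + 48v + 70 → 8v^2 + 43v + 35
  leading term v^2: no divisor's leading term divides it; move 8v^2 to the remainder.
  leading term v: no divisor's leading term divides it; move 43v to the remainder.
  leading term 1: no divisor's leading term divides it; move 35 to the remainder.
  remainder 8v^2 + 43v + 35 ≠ 0; add h_4 = 8v^2 + 43v + 35 to the basis.

S(f_1,f_3): lcm = u^2. S = -17/2uv - 3/2u - 7v + 14.
  leading term uv: subtract (17/8v)·f_3 from -17/2uv - 3/2u - 7v + 14 → -3/2u + 17/4v^2 + 91/4v + 14
  leading term u: subtract (3/8)·f_3 from -3/2u + 17/4v^2 + 91/4v + 14 → 17/4v^2 + 47/2v + 77/4
  leading term v^2: subtract (17/32)·h_4 from 17/4v^2 + 47/2v + 77/4 → 21/32v + 21/32
  leading term v: no divisor's leading term divides it; move 21/32v to the remainder.
  leading term 1: no divisor's leading term divides it; move 21/32 to the remainder.
  remainder 21/32v + 21/32 ≠ 0; add h_5 = 21/32v + 21/32 to the basis.

S(f_2,f_3): lcm = u^2. S = 15/2uv - 23/2u + v - 56.
  leading term uv: subtract (-15/8v)·f_3 from 15/2uv - 23/2u + v - 56 → -23/2u - 15/4v^2 - 101/4v - 56
  leading term u: subtract (23/8)·f_3 from -23/2u - 15/4v^2 - 101/4v - 56 → -15/4v^2 - 39/2v - 63/4
  leading term v^2: subtract (-15/32)·h_4 from -15/4v^2 - 39/2v - 63/4 → 21/32v + 21/32
  leading term v: subtract (1)·h_5 from 21/32v + 21/32 → 0
  remainder 0.

S(f_1,h_4): leading monomials are coprime, so the S-polynomial reduces to 0 (Buchberger's first criterion).
S(f_2,h_4): leading monomials are coprime, so the S-polynomial reduces to 0 (Buchberger's first criterion).
S(f_3,h_4): leading monomials are coprime, so the S-polynomial reduces to 0 (Buchberger's first criterion).
S(f_1,h_5): leading monomials are coprime, so the S-polynomial reduces to 0 (Buchberger's first criterion).
S(f_2,h_5): leading monomials are coprime, so the S-polynomial reduces to 0 (Buchberger's first criterion).
S(f_3,h_5): leading monomials are coprime, so the S-polynomial reduces to 0 (Buchberger's first criterion).
S(h_4,h_5): lcm = v^2. S = 35/8v + 35/8.
  leading term v: subtract (20/3)·h_5 from 35/8v + 35/8 → 0
  remainder 0.

Every S-polynomial of the final basis reduces to 0, so we have a Gröbner basis.
Inter-reduce: drop elements whose leading term is divisible by another's, tail-reduce, and make monic.
Reduced Gröbner basis: {u + 3, v + 1}.

A lex Gröbner basis eliminates variables successively. Here v + 1 depends only on v, with roots {-1}; lifting each root through the earlier basis elements recovers the full solutions.
  v = -1: the earlier basis element becomes u + 3 = 0, giving u = -3 — point (-3, -1).
Substituting each solution back into the original system confirms all equations vanish.

{(-3, -1)}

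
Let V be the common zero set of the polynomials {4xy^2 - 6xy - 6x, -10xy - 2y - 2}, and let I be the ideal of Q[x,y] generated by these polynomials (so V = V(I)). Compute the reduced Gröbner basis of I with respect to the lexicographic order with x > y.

G = {x + 2/15y^2 - 1/15y - 1/5, y^3 - 1/2y^2 - 3y - 3/2}

This is the nonlinear analogue of row-reducing a linear system.

f_1 = 4xy^2 - 6xy - 6x, LT = xy^2.
f_2 = -10xy - 2y - 2, LT = xy.

S(f_1,f_2): lcm = xy^2. S = -3/2xy - 3/2x - 1/5y^2 - 1/5y.
  reduce S modulo (f_1, f_2):
  remainder -3/2x - 1/5y^2 + 1/10y + 3/10 ≠ 0; add g_3 = -3/2x - 1/5y^2 + 1/10y + 3/10 to the basis.

S(f_1,g_3): lcm = xy^2. S = -3/2xy - 3/2x - 2/15y^4 + 1/15y^3 + 1/5y^2.
  reduce S modulo (f_1, f_2, g_3):
  remainder -2/15y^4 + 1/15y^3 + 2/5y^2 + 1/5y ≠ 0; add g_4 = -2/15y^4 + 1/15y^3 + 2/5y^2 + 1/5y to the basis.

S(f_2,g_3): lcm = xy. S = -2/15y^3 + 1/15y^2 + 2/5y + 1/5.
  reduce S modulo (f_1, f_2, g_3, g_4):
  remainder -2/15y^3 + 1/15y^2 + 2/5y + 1/5 ≠ 0; add g_5 = -2/15y^3 + 1/15y^2 + 2/5y + 1/5 to the basis.

The other S-polynomials (S(f_1,g_4), S(f_2,g_4), S(g_3,g_4), S(f_1,g_5), S(f_2,g_5), S(g_3,g_5), S(g_4,g_5)) all reduce to 0 modulo the current basis, so we have a Gröbner basis.
Inter-reduce: drop elements whose leading term is divisible by another's, tail-reduce, and make monic.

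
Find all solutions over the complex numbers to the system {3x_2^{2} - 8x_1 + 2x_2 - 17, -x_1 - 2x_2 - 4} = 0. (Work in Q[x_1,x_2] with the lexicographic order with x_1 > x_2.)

{(6, -5), (-2, -1)}

Compute a lex Gröbner basis by Buchberger's algorithm.
f_1 = -8x_1 + 3x_2^{2} + 2x_2 - 17, LT = x_1.
f_2 = -x_1 - 2x_2 - 4, LT = x_1.

S(f_1,f_2): lcm = x_1. S = -\tfrac{3}{8}x_2^{2} - \tfrac{9}{4}x_2 - \tfrac{15}{8}.
  leading term x_2^{2}: no divisor's leading term divides it; move -\tfrac{3}{8}x_2^{2} to the remainder.
  leading term x_2: no divisor's leading term divides it; move -\tfrac{9}{4}x_2 to the remainder.
  leading term 1: no divisor's leading term divides it; move -\tfrac{15}{8} to the remainder.
  remainder -\tfrac{3}{8}x_2^{2} - \tfrac{9}{4}x_2 - \tfrac{15}{8} ≠ 0; add h_3 = -\tfrac{3}{8}x_2^{2} - \tfrac{9}{4}x_2 - \tfrac{15}{8} to the basis.

The other S-polynomials (S(f_1,h_3), S(f_2,h_3)) all reduce to 0 modulo the current basis, so we have a Gröbner basis.
Inter-reduce: drop elements whose leading term is divisible by another's, tail-reduce, and make monic.
Reduced Gröbner basis: {x_1 + 2x_2 + 4, x_2^{2} + 6x_2 + 5}.

The lex basis is triangular: the last element involves only x_2. Solving x_2^{2} + 6x_2 + 5 = 0 gives x_2 ∈ {-5, -1}; substituting each value into the earlier elements determines the remaining variables.
  x_2 = -5: the earlier basis element becomes x_1 - 6 = 0, giving x_1 = 6 — point (6, -5).
  x_2 = -1: the earlier basis element becomes x_1 + 2 = 0, giving x_1 = -2 — point (-2, -1).
Check: every point annihilates each of the original generators.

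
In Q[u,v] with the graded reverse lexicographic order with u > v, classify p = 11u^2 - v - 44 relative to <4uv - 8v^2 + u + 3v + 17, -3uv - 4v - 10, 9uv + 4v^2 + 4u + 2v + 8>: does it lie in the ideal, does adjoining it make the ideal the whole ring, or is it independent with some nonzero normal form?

First compute the reduced Gröbner basis of I by Buchberger's algorithm.
f_1 = 4uv - 8v^2 + u + 3v + 17, LT = uv.
f_2 = -3uv - 4v - 10, LT = uv.
f_3 = 9uv + 4v^2 + 4u + 2v + 8, LT = uv.

S(f_1,f_2): lcm = uv. S = -2v^2 + 1/4u - 7/12v + 11/12.
  reduce S modulo (f_1, f_2, f_3):
  remainder -2v^2 + 1/4u - 7/12v + 11/12 ≠ 0; add h_4 = -2v^2 + 1/4u - 7/12v + 11/12 to the basis.

S(f_1,f_3): lcm = uv. S = -22/9v^2 - 7/36u + 19/36v + 121/36.
  reduce S modulo (f_1, f_2, f_3, h_4):
  remainder -1/2u + 67/54v + 121/54 ≠ 0; add h_5 = -1/2u + 67/54v + 121/54 to the basis.

S(f_1,h_4): lcm = uv^2. S = -2v^3 + 1/8u^2 - 1/24uv + 3/4v^2 + 11/24u + 17/4v.
  reduce S modulo (f_1, f_2, f_3, h_4, h_5):
  remainder 8545/1458v + 8545/1458 ≠ 0; add h_6 = 8545/1458v + 8545/1458 to the basis.

The other S-polynomials (S(f_2,f_3), S(f_2,h_4), S(f_3,h_4), S(f_1,h_5), S(f_2,h_5), S(f_3,h_5), S(h_4,h_5), S(f_1,h_6), S(f_2,h_6), S(f_3,h_6), S(h_4,h_6), S(h_5,h_6)) all reduce to 0 modulo the current basis, so we have a Gröbner basis.
Inter-reduce: drop elements whose leading term is divisible by another's, tail-reduce, and make monic.
Reduced Gröbner basis: {u - 2, v + 1}.
Label its elements g_1 = u - 2, g_2 = v + 1.

Reduce p = 11u^2 - v - 44 modulo G:
  leading term u^2: subtract (11u)·g_1 from 11u^2 - v - 44 → 22u - v - 44
  leading term u: subtract (22)·g_1 from 22u - v - 44 → -v
  leading term v: subtract (-1)·g_2 from -v → 1
  leading term 1: no divisor's leading term divides it; move 1 to the remainder.
  normal form = 1.
The normal form is nonzero, so p ∉ I. Since p minus its normal form lies in I, I + (p) = I + (r) where r = 1; decide whether this ideal is the whole ring.
Here r = 1 is a nonzero constant, hence a unit: 1 ∈ I + (p), the Gröbner basis of I + (p) is {1}, and the enlarged system has no common solution — adjoining p is inconsistent.

Adjoining 11u^2 - v - 44 makes the ideal the whole ring: the system is inconsistent.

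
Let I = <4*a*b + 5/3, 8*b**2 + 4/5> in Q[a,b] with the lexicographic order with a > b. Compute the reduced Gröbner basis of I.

This is the nonlinear analogue of row-reducing a linear system.

f_1 = 4*a*b + 5/3, LT = a*b.
f_2 = 8*b**2 + 4/5, LT = b**2.

S(f_1,f_2): lcm = a*b**2. S = -1/10*a + 5/12*b.
  leading term a: no divisor's leading term divides it; move -1/10*a to the remainder.
  leading term b: no divisor's leading term divides it; move 5/12*b to the remainder.
  remainder -1/10*a + 5/12*b ≠ 0; add g_3 = -1/10*a + 5/12*b to the basis.

The other S-polynomials (S(f_1,g_3), S(f_2,g_3)) all reduce to 0 modulo the current basis, so we have a Gröbner basis.
Inter-reduce: drop elements whose leading term is divisible by another's, tail-reduce, and make monic.

G = {a - 25/6*b, b**2 + 1/10}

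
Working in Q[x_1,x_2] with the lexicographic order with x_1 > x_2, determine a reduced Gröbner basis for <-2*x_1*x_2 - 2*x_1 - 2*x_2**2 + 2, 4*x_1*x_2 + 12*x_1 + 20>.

The reduced Gröbner basis is the canonical form of the ideal for this ordering.

f_1 = -2*x_1*x_2 - 2*x_1 - 2*x_2**2 + 2, LT = x_1*x_2.
f_2 = 4*x_1*x_2 + 12*x_1 + 20, LT = x_1*x_2.

S(f_1,f_2): lcm = x_1*x_2. S = -2*x_1 + x_2**2 - 6.
  leading term x_1: no divisor's leading term divides it; move -2*x_1 to the remainder.
  leading term x_2**2: no divisor's leading term divides it; move x_2**2 to the remainder.
  leading term 1: no divisor's leading term divides it; move -6 to the remainder.
  remainder -2*x_1 + x_2**2 - 6 ≠ 0; add g_3 = -2*x_1 + x_2**2 - 6 to the basis.

S(f_1,g_3): lcm = x_1*x_2. S = x_1 + 1/2*x_2**3 + x_2**2 - 3*x_2 - 1.
  leading term x_1: subtract (-1/2)·g_3 from x_1 + 1/2*x_2**3 + x_2**2 - 3*x_2 - 1 → 1/2*x_2**3 + 3/2*x_2**2 - 3*x_2 - 4
  leading term x_2**3: no divisor's leading term divides it; move 1/2*x_2**3 to the remainder.
  leading term x_2**2: no divisor's leading term divides it; move 3/2*x_2**2 to the remainder.
  leading term x_2: no divisor's leading term divides it; move -3*x_2 to the remainder.
  leading term 1: no divisor's leading term divides it; move -4 to the remainder.
  remainder 1/2*x_2**3 + 3/2*x_2**2 - 3*x_2 - 4 ≠ 0; add g_4 = 1/2*x_2**3 + 3/2*x_2**2 - 3*x_2 - 4 to the basis.

The other S-polynomials (S(f_2,g_3), S(f_1,g_4), S(f_2,g_4), S(g_3,g_4)) all reduce to 0 modulo the current basis, so we have a Gröbner basis.
Inter-reduce: drop elements whose leading term is divisible by another's, tail-reduce, and make monic.

G = {x_1 - 1/2*x_2**2 + 3, x_2**3 + 3*x_2**2 - 6*x_2 - 8}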